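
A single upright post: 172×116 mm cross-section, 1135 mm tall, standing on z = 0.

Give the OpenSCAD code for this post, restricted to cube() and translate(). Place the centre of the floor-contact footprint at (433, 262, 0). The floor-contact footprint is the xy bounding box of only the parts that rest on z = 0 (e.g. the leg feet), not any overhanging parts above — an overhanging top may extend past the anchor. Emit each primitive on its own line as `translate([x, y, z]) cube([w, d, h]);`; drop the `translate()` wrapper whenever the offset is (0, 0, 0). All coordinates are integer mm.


translate([347, 204, 0]) cube([172, 116, 1135]);


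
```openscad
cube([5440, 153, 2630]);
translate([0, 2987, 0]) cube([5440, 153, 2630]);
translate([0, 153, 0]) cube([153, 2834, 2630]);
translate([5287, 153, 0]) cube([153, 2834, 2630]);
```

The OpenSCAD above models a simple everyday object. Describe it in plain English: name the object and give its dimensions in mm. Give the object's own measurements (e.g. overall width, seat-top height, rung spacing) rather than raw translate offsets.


The wall frame of a small rectangular building: four walls, each 2630 mm tall and 153 mm thick, enclosing a footprint 5440 mm (x) by 3140 mm (y) outside-to-outside, with no floor or roof. The front and back walls (the −y and +y sides) span the full width; the two side walls fit between them.


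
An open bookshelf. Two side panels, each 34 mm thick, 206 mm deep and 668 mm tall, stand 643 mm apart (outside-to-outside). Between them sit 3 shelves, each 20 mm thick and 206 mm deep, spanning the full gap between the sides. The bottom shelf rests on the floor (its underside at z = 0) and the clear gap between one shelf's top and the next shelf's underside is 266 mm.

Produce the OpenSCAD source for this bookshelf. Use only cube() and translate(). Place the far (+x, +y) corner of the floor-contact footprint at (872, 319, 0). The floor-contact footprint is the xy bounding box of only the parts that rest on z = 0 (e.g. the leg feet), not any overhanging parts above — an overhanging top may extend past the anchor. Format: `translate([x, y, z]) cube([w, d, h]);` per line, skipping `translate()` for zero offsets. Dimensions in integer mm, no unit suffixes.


translate([229, 113, 0]) cube([34, 206, 668]);
translate([838, 113, 0]) cube([34, 206, 668]);
translate([263, 113, 0]) cube([575, 206, 20]);
translate([263, 113, 286]) cube([575, 206, 20]);
translate([263, 113, 572]) cube([575, 206, 20]);


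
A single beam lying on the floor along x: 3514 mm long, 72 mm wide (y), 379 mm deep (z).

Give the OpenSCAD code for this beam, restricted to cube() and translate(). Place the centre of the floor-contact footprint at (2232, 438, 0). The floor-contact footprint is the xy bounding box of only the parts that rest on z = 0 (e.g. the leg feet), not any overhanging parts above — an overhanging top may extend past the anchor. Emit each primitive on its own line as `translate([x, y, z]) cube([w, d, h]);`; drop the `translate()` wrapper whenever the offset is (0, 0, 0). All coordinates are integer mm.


translate([475, 402, 0]) cube([3514, 72, 379]);


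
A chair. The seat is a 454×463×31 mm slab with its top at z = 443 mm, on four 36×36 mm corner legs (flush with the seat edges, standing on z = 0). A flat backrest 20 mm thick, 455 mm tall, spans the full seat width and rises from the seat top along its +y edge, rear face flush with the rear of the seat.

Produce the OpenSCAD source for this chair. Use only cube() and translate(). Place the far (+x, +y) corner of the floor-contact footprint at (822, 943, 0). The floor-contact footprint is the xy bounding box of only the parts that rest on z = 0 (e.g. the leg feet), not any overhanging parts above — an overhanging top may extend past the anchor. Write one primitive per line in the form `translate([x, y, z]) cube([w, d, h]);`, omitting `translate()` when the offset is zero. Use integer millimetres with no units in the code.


// leg_h = 443 - 31 = 412
translate([368, 480, 412]) cube([454, 463, 31]);
translate([368, 480, 0]) cube([36, 36, 412]);
translate([786, 480, 0]) cube([36, 36, 412]);
translate([368, 907, 0]) cube([36, 36, 412]);
translate([786, 907, 0]) cube([36, 36, 412]);
translate([368, 923, 443]) cube([454, 20, 455]);


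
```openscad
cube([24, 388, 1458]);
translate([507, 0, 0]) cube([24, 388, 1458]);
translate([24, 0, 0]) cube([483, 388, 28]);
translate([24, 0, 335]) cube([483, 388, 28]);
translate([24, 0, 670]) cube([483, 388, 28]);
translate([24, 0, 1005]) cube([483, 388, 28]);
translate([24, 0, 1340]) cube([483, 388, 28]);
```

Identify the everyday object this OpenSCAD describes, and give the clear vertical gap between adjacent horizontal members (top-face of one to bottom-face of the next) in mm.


A bookshelf. The clear shelf gap is 307 mm.

Two tall side panels with 5 horizontal boards between them — a bookshelf. The first two shelf undersides are at z = 0 and z = 335; with shelf thickness 28, the clear gap is 335 − 0 − 28 = 307 mm.


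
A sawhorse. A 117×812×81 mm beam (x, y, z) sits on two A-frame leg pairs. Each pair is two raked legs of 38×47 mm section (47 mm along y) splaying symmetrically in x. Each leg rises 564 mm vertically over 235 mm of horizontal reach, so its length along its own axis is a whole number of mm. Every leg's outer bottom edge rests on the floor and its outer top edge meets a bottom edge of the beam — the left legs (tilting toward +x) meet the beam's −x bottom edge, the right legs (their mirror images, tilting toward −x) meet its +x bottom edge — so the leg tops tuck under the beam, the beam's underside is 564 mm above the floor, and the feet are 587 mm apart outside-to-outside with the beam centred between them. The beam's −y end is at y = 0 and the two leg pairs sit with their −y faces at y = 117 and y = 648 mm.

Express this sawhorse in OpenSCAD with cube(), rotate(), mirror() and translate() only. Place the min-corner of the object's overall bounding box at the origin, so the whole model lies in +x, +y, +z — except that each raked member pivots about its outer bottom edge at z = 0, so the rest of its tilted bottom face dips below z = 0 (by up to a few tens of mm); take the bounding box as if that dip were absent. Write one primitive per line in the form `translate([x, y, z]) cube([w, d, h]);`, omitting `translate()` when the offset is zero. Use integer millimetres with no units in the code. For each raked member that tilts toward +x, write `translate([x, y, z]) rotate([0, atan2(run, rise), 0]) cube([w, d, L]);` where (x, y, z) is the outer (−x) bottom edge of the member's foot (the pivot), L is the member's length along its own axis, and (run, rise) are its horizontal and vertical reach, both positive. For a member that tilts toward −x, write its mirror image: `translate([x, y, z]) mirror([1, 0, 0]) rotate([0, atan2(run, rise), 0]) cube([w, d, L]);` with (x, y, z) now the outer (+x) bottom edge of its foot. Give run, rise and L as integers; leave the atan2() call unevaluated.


translate([235, 0, 564]) cube([117, 812, 81]);
translate([0, 117, 0]) rotate([0, atan2(235, 564), 0]) cube([38, 47, 611]);
translate([587, 117, 0]) mirror([1, 0, 0]) rotate([0, atan2(235, 564), 0]) cube([38, 47, 611]);
translate([0, 648, 0]) rotate([0, atan2(235, 564), 0]) cube([38, 47, 611]);
translate([587, 648, 0]) mirror([1, 0, 0]) rotate([0, atan2(235, 564), 0]) cube([38, 47, 611]);


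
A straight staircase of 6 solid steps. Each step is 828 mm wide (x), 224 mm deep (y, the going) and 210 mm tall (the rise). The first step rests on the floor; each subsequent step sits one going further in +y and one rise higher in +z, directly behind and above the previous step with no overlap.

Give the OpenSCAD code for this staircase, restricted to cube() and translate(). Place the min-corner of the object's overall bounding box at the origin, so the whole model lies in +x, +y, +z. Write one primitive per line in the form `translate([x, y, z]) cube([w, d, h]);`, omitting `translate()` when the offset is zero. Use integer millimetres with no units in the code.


cube([828, 224, 210]);
translate([0, 224, 210]) cube([828, 224, 210]);
translate([0, 448, 420]) cube([828, 224, 210]);
translate([0, 672, 630]) cube([828, 224, 210]);
translate([0, 896, 840]) cube([828, 224, 210]);
translate([0, 1120, 1050]) cube([828, 224, 210]);


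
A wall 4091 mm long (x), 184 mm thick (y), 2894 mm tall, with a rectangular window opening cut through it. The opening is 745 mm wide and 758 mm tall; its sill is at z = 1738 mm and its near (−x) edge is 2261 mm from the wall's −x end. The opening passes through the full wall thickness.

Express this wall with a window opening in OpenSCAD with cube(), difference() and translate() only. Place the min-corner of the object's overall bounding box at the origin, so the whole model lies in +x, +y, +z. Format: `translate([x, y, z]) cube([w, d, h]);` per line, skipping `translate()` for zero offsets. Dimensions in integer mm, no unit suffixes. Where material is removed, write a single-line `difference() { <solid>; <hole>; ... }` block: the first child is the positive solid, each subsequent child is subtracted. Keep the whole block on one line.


difference() { cube([4091, 184, 2894]); translate([2261, 0, 1738]) cube([745, 184, 758]); }


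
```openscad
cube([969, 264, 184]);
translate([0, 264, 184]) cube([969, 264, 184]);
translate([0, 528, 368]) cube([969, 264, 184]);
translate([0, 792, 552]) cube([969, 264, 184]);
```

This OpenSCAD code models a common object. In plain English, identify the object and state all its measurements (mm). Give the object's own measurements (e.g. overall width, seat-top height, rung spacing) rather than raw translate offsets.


A straight staircase of 4 solid steps. Each step is 969 mm wide (x), 264 mm deep (y, the going) and 184 mm tall (the rise). The first step rests on the floor; each subsequent step sits one going further in +y and one rise higher in +z, directly behind and above the previous step with no overlap.


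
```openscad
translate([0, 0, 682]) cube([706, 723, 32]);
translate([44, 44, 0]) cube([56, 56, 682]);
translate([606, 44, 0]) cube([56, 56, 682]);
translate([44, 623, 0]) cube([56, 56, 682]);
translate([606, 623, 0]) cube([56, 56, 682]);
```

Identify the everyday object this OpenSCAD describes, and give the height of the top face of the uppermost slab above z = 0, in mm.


A table. The table height is 714 mm.

A 706×723×32 slab sits at z = 682 on four 56 mm square posts — a table. The top surface is at 682 + 32 = 714 mm.


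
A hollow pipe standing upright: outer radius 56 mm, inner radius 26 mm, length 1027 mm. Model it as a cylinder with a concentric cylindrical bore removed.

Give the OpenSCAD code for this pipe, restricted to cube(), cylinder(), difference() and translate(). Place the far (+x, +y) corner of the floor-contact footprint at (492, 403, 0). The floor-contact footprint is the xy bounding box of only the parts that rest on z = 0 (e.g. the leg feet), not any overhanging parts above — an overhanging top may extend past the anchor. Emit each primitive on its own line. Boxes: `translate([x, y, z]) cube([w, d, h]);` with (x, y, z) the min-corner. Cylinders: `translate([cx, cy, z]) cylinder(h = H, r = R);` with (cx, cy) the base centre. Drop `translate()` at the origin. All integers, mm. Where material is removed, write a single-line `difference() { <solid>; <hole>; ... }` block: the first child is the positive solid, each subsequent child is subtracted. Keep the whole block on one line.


difference() { translate([436, 347, 0]) cylinder(h = 1027, r = 56); translate([436, 347, 0]) cylinder(h = 1027, r = 26); }


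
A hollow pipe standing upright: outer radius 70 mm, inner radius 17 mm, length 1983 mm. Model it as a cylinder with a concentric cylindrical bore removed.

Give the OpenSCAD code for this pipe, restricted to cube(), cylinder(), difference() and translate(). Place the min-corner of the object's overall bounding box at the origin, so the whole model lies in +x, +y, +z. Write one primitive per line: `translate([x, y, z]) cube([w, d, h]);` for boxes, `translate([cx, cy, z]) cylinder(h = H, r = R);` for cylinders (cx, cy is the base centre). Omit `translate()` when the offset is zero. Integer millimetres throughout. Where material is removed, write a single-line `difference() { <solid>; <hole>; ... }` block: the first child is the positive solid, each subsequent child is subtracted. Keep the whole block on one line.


difference() { translate([70, 70, 0]) cylinder(h = 1983, r = 70); translate([70, 70, 0]) cylinder(h = 1983, r = 17); }


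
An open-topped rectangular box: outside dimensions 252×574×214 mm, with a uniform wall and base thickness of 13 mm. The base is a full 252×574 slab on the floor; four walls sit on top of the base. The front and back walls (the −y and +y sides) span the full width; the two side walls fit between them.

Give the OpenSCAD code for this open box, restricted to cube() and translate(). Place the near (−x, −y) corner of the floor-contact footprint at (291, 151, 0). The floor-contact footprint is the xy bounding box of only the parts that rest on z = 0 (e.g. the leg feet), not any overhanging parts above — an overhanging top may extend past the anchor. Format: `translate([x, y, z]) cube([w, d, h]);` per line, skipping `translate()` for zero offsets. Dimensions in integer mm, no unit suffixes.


translate([291, 151, 0]) cube([252, 574, 13]);
translate([291, 151, 13]) cube([252, 13, 201]);
translate([291, 712, 13]) cube([252, 13, 201]);
translate([291, 164, 13]) cube([13, 548, 201]);
translate([530, 164, 13]) cube([13, 548, 201]);


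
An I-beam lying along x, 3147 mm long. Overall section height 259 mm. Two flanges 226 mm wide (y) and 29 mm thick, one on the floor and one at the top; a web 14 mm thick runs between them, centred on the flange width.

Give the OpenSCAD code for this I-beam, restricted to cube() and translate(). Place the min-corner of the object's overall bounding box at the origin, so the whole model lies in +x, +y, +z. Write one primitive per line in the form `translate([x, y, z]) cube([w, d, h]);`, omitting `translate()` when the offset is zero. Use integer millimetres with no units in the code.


cube([3147, 226, 29]);
translate([0, 106, 29]) cube([3147, 14, 201]);
translate([0, 0, 230]) cube([3147, 226, 29]);


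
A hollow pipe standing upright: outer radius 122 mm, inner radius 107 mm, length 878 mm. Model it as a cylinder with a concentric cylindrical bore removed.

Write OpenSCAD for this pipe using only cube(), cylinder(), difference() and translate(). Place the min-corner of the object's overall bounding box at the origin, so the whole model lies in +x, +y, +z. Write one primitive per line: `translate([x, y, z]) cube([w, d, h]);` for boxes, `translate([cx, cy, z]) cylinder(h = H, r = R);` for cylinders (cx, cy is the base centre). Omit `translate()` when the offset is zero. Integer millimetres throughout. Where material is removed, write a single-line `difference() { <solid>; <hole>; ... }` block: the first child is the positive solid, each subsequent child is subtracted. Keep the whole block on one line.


difference() { translate([122, 122, 0]) cylinder(h = 878, r = 122); translate([122, 122, 0]) cylinder(h = 878, r = 107); }


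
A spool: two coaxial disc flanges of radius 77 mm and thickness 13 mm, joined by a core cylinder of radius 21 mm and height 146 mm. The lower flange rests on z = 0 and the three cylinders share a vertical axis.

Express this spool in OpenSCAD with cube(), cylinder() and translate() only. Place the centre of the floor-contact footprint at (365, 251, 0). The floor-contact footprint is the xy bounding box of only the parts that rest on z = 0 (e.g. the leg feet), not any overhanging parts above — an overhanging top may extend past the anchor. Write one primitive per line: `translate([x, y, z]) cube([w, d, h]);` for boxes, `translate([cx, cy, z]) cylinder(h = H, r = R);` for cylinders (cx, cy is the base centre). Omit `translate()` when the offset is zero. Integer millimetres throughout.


translate([365, 251, 0]) cylinder(h = 13, r = 77);
translate([365, 251, 13]) cylinder(h = 146, r = 21);
translate([365, 251, 159]) cylinder(h = 13, r = 77);


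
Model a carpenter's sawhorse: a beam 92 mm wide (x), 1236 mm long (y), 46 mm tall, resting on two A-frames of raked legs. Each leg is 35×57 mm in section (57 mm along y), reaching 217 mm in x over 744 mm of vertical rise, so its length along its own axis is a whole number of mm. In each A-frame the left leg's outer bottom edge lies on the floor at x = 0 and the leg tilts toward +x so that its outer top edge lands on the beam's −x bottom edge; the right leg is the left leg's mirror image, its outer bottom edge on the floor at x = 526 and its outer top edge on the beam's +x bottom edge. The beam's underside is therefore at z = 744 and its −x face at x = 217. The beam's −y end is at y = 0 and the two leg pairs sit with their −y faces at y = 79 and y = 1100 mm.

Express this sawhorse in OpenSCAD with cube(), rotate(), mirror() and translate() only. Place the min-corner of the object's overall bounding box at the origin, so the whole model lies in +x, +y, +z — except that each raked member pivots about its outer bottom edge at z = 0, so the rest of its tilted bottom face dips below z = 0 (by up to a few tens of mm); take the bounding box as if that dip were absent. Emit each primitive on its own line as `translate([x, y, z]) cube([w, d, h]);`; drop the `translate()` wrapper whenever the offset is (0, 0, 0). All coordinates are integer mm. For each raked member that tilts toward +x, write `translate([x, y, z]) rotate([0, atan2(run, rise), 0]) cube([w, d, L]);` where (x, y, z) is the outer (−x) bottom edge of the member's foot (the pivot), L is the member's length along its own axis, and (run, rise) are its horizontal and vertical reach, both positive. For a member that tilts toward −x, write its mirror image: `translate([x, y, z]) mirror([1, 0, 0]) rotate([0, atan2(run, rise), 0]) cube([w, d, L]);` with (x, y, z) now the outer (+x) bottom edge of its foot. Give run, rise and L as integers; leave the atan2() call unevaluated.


translate([217, 0, 744]) cube([92, 1236, 46]);
translate([0, 79, 0]) rotate([0, atan2(217, 744), 0]) cube([35, 57, 775]);
translate([526, 79, 0]) mirror([1, 0, 0]) rotate([0, atan2(217, 744), 0]) cube([35, 57, 775]);
translate([0, 1100, 0]) rotate([0, atan2(217, 744), 0]) cube([35, 57, 775]);
translate([526, 1100, 0]) mirror([1, 0, 0]) rotate([0, atan2(217, 744), 0]) cube([35, 57, 775]);


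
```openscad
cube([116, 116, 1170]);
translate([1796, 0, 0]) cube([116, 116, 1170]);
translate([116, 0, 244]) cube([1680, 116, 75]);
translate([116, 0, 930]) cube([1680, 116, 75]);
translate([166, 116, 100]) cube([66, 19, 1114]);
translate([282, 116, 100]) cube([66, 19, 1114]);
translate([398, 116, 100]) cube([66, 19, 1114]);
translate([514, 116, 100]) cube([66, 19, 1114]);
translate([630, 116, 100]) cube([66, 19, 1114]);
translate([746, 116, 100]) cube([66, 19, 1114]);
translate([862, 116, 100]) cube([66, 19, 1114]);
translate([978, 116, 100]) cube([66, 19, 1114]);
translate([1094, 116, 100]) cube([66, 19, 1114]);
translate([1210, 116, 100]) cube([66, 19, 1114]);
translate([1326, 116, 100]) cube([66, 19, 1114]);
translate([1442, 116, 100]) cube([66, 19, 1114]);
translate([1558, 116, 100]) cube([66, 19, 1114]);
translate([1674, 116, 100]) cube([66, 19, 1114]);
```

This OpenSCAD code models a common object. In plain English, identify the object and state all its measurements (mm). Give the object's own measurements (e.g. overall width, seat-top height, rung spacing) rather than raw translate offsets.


A fence section. Two 116×116 mm posts, 1170 mm tall, stand on the floor with a clear span of 1680 mm between their inner faces. Two horizontal rails of 116×75 mm section span the gap between the posts with their undersides at z = 244 mm and z = 930 mm, flush with the posts' −y face. 14 pickets, each 66 mm wide, 19 mm thick and 1114 mm tall, are fixed to the +y face of the rails with their bottoms at z = 100 mm, spaced across the span with a 50 mm gap after the −x post and between neighbouring pickets, with 56 mm left before the +x post.


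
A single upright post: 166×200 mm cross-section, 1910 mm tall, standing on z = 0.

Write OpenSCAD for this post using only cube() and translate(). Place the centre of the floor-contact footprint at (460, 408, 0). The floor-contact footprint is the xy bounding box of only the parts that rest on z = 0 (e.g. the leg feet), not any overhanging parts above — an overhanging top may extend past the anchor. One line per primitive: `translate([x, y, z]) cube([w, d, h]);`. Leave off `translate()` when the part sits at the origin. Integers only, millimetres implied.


translate([377, 308, 0]) cube([166, 200, 1910]);


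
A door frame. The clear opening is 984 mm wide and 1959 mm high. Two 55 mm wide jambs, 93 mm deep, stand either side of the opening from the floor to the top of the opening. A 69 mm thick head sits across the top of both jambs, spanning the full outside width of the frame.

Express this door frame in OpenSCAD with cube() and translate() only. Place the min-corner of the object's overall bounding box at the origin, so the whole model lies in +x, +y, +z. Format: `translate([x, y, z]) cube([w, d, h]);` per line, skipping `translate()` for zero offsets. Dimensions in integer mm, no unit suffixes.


cube([55, 93, 1959]);
translate([1039, 0, 0]) cube([55, 93, 1959]);
translate([0, 0, 1959]) cube([1094, 93, 69]);


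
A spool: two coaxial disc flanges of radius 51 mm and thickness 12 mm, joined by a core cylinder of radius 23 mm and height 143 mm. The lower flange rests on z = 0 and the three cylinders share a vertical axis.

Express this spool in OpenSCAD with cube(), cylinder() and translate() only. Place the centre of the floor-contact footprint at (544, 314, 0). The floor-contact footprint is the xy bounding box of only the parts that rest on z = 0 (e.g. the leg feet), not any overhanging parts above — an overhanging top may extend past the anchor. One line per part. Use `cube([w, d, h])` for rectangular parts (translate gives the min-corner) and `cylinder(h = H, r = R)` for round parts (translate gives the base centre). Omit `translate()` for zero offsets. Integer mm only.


translate([544, 314, 0]) cylinder(h = 12, r = 51);
translate([544, 314, 12]) cylinder(h = 143, r = 23);
translate([544, 314, 155]) cylinder(h = 12, r = 51);


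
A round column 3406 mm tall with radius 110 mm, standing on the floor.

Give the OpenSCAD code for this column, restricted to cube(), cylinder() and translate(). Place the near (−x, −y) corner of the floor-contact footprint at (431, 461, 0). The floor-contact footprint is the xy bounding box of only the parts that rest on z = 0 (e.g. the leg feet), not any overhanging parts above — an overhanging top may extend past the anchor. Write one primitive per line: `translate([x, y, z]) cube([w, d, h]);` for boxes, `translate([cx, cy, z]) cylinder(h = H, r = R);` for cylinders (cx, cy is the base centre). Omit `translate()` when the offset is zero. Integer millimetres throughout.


translate([541, 571, 0]) cylinder(h = 3406, r = 110);


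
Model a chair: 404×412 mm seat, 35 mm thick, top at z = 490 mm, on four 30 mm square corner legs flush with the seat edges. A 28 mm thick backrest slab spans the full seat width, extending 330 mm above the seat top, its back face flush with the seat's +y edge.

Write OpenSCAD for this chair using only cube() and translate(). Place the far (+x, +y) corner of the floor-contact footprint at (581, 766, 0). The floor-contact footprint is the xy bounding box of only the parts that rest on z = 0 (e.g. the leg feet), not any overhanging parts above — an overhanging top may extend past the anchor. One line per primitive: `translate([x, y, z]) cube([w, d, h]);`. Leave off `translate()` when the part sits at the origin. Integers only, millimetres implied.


translate([177, 354, 455]) cube([404, 412, 35]);
translate([177, 354, 0]) cube([30, 30, 455]);
translate([551, 354, 0]) cube([30, 30, 455]);
translate([177, 736, 0]) cube([30, 30, 455]);
translate([551, 736, 0]) cube([30, 30, 455]);
translate([177, 738, 490]) cube([404, 28, 330]);


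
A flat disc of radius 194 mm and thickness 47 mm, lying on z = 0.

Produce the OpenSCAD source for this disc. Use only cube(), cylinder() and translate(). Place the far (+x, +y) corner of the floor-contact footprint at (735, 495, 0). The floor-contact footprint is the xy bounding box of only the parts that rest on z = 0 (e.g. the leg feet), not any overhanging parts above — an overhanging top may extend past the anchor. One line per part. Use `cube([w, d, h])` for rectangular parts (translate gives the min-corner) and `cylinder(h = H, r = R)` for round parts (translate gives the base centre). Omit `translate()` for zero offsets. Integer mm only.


translate([541, 301, 0]) cylinder(h = 47, r = 194);


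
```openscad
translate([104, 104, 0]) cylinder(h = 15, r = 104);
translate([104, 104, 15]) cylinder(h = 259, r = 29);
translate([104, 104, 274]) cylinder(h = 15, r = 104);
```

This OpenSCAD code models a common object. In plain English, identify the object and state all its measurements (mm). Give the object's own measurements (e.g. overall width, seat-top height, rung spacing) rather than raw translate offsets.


A spool: two coaxial disc flanges of radius 104 mm and thickness 15 mm, joined by a core cylinder of radius 29 mm and height 259 mm. The lower flange rests on z = 0 and the three cylinders share a vertical axis.


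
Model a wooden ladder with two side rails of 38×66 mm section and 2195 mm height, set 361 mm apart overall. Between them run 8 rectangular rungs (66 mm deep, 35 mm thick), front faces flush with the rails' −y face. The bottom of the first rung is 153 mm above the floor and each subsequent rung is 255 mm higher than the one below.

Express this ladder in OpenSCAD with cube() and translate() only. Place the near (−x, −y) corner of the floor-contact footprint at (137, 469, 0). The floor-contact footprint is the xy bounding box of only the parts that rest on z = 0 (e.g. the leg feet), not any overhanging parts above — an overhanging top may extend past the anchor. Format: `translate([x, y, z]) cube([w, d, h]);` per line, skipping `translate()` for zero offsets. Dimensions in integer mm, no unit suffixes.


translate([137, 469, 0]) cube([38, 66, 2195]);
translate([460, 469, 0]) cube([38, 66, 2195]);
translate([175, 469, 153]) cube([285, 66, 35]);
translate([175, 469, 408]) cube([285, 66, 35]);
translate([175, 469, 663]) cube([285, 66, 35]);
translate([175, 469, 918]) cube([285, 66, 35]);
translate([175, 469, 1173]) cube([285, 66, 35]);
translate([175, 469, 1428]) cube([285, 66, 35]);
translate([175, 469, 1683]) cube([285, 66, 35]);
translate([175, 469, 1938]) cube([285, 66, 35]);


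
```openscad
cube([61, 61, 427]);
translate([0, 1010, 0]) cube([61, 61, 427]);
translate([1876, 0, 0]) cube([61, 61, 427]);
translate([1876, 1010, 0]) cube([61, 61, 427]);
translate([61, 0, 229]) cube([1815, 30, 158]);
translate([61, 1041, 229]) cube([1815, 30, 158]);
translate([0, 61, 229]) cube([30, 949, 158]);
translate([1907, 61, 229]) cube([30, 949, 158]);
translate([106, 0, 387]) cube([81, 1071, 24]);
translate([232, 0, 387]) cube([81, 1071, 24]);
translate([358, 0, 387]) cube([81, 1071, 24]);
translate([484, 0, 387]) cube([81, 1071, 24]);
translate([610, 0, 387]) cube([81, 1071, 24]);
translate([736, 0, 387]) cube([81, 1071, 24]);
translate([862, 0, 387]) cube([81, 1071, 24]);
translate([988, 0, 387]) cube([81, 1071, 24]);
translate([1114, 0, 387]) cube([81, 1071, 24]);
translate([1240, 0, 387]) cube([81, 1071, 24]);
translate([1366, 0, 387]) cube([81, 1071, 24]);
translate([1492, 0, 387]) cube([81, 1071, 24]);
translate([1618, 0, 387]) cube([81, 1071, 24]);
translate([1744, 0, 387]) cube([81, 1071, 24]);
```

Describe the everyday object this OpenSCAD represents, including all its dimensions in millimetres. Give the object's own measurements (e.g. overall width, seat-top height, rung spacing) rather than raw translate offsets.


A bed frame 1937 mm long (x) by 1071 mm wide (y). Four 61×61 mm corner posts, 427 mm tall, at the corners of the footprint. Four rails of 30 mm thickness and 158 mm height run between adjacent posts with their undersides at z = 229 mm, their outer faces flush with the outside of the frame (the two x-running rails run between the posts' inner faces; the two y-running rails run between the posts' inner faces). 14 slats, each 81 mm wide (x) and 24 mm thick, lie across the top of the two x-running rails, running the full 1071 mm width of the frame in y; along x they sit between the end posts with a 45 mm gap after the −x posts and between neighbouring slats, leaving 51 mm before the +x posts.


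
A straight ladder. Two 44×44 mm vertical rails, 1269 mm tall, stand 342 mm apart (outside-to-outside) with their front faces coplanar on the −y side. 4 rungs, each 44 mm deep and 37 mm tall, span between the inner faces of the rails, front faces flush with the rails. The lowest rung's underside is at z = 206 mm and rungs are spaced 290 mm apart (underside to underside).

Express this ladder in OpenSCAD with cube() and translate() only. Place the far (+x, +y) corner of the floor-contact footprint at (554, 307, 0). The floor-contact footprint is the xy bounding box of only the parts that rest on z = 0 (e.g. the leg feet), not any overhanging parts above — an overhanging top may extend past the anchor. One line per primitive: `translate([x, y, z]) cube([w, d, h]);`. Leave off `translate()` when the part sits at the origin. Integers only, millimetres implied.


translate([212, 263, 0]) cube([44, 44, 1269]);
translate([510, 263, 0]) cube([44, 44, 1269]);
translate([256, 263, 206]) cube([254, 44, 37]);
translate([256, 263, 496]) cube([254, 44, 37]);
translate([256, 263, 786]) cube([254, 44, 37]);
translate([256, 263, 1076]) cube([254, 44, 37]);


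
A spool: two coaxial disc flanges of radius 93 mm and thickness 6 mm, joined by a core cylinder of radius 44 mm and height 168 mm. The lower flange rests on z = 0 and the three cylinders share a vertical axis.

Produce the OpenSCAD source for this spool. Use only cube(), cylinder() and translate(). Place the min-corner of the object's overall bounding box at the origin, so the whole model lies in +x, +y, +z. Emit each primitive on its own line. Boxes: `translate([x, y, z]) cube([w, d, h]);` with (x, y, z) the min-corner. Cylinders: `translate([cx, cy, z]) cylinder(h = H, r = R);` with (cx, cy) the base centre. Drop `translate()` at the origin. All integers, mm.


translate([93, 93, 0]) cylinder(h = 6, r = 93);
translate([93, 93, 6]) cylinder(h = 168, r = 44);
translate([93, 93, 174]) cylinder(h = 6, r = 93);


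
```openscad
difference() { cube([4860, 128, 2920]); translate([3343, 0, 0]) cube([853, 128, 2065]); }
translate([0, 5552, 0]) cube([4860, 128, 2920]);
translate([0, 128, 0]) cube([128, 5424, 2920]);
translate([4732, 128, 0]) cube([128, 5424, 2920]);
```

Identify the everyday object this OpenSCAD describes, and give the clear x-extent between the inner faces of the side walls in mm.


A single room. The interior width is 4604 mm.

Four walls enclosing a rectangle with a door in the front wall — a room. Outside width 4860 minus two 128 mm walls gives 4604 mm.


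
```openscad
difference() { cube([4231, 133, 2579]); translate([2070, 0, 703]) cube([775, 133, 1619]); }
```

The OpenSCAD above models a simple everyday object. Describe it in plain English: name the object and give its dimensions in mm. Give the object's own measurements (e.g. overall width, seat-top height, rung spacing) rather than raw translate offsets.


A wall 4231 mm long (x), 133 mm thick (y), 2579 mm tall, with a rectangular window opening cut through it. The opening is 775 mm wide and 1619 mm tall; its sill is at z = 703 mm and its near (−x) edge is 2070 mm from the wall's −x end. The opening passes through the full wall thickness.


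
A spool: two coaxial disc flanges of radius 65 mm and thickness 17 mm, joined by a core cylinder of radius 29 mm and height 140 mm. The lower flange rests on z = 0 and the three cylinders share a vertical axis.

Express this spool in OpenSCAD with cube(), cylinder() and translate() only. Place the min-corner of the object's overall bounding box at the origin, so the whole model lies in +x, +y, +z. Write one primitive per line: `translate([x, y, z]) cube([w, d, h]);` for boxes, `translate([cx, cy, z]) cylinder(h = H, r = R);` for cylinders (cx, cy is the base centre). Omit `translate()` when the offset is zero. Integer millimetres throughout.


translate([65, 65, 0]) cylinder(h = 17, r = 65);
translate([65, 65, 17]) cylinder(h = 140, r = 29);
translate([65, 65, 157]) cylinder(h = 17, r = 65);


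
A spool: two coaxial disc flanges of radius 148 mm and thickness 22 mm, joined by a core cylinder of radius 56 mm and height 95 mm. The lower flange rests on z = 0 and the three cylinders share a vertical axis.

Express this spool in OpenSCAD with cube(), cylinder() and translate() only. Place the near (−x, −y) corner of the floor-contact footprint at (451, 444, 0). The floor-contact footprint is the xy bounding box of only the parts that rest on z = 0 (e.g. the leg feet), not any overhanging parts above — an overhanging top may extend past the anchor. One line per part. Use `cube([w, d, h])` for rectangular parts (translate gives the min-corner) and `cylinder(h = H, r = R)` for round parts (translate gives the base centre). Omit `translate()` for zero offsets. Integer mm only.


translate([599, 592, 0]) cylinder(h = 22, r = 148);
translate([599, 592, 22]) cylinder(h = 95, r = 56);
translate([599, 592, 117]) cylinder(h = 22, r = 148);


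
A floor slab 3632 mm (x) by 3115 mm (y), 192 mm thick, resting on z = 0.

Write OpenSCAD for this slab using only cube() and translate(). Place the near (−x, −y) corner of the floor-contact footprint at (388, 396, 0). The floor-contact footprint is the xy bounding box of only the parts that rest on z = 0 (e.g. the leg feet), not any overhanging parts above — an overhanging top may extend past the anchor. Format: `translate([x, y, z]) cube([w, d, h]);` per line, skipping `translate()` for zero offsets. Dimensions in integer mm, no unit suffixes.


translate([388, 396, 0]) cube([3632, 3115, 192]);


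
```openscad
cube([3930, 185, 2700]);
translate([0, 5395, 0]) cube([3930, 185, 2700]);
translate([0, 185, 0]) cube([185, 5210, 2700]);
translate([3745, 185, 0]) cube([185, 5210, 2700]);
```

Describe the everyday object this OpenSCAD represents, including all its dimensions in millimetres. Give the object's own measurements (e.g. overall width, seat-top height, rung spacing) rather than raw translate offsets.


The wall frame of a small rectangular building: four walls, each 2700 mm tall and 185 mm thick, enclosing a footprint 3930 mm (x) by 5580 mm (y) outside-to-outside, with no floor or roof. The front and back walls (the −y and +y sides) span the full width; the two side walls fit between them.


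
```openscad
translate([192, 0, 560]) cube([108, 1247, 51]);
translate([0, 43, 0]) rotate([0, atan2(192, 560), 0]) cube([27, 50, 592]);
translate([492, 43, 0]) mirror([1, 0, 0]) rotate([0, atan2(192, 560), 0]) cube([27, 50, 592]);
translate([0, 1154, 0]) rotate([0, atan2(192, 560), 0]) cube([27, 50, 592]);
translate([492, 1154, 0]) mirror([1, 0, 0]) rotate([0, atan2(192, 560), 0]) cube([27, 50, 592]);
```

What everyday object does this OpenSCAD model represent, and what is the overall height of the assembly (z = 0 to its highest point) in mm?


A sawhorse. The overall height is 611 mm.

A beam across two mirrored pairs of raked legs — a sawhorse. The beam's underside is at z = 560 (matching the legs' vertical rise in atan2(192, 560)) and the beam is 51 mm tall, so its top is at 560 + 51 = 611 mm. The raked legs top out at the beam's underside, so that is the highest point.


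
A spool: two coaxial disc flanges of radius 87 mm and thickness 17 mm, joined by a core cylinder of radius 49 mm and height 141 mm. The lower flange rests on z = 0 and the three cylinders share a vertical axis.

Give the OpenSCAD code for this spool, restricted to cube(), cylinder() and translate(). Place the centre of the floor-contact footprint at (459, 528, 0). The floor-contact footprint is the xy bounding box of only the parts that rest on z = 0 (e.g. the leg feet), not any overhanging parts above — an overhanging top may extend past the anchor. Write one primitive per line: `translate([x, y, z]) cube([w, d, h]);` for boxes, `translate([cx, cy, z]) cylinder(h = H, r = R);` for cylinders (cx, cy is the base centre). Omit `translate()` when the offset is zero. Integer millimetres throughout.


translate([459, 528, 0]) cylinder(h = 17, r = 87);
translate([459, 528, 17]) cylinder(h = 141, r = 49);
translate([459, 528, 158]) cylinder(h = 17, r = 87);


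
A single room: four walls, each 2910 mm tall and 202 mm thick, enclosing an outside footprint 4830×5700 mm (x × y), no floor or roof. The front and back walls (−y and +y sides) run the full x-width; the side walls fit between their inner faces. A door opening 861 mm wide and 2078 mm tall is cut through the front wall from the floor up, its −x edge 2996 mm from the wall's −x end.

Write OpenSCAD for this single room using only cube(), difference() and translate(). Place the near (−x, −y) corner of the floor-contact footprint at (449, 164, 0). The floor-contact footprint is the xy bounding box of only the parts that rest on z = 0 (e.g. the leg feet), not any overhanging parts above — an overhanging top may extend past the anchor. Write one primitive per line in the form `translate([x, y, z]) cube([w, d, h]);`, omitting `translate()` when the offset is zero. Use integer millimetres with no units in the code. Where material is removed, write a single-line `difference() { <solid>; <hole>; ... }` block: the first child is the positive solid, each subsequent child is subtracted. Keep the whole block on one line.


difference() { translate([449, 164, 0]) cube([4830, 202, 2910]); translate([3445, 164, 0]) cube([861, 202, 2078]); }
translate([449, 5662, 0]) cube([4830, 202, 2910]);
translate([449, 366, 0]) cube([202, 5296, 2910]);
translate([5077, 366, 0]) cube([202, 5296, 2910]);


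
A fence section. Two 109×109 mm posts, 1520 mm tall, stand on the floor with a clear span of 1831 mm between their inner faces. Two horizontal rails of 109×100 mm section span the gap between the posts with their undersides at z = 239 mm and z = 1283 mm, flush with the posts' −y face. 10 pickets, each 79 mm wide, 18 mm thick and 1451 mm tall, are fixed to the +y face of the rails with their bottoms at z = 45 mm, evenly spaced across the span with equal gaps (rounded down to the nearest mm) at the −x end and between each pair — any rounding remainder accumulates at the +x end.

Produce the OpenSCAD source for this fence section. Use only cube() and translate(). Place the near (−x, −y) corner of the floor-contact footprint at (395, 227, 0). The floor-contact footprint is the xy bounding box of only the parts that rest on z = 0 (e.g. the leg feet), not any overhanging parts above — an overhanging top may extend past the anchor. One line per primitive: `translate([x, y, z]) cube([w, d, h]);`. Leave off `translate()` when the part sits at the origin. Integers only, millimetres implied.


translate([395, 227, 0]) cube([109, 109, 1520]);
translate([2335, 227, 0]) cube([109, 109, 1520]);
translate([504, 227, 239]) cube([1831, 109, 100]);
translate([504, 227, 1283]) cube([1831, 109, 100]);
translate([598, 336, 45]) cube([79, 18, 1451]);
translate([771, 336, 45]) cube([79, 18, 1451]);
translate([944, 336, 45]) cube([79, 18, 1451]);
translate([1117, 336, 45]) cube([79, 18, 1451]);
translate([1290, 336, 45]) cube([79, 18, 1451]);
translate([1463, 336, 45]) cube([79, 18, 1451]);
translate([1636, 336, 45]) cube([79, 18, 1451]);
translate([1809, 336, 45]) cube([79, 18, 1451]);
translate([1982, 336, 45]) cube([79, 18, 1451]);
translate([2155, 336, 45]) cube([79, 18, 1451]);
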